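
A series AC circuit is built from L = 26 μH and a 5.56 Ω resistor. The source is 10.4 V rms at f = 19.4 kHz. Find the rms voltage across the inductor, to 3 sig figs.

5.15 V

ω = 2πf = 121900 rad/s
X_L = ωL = 3.17 Ω
Z = 5.56 + j3.17 Ω
|Z| = √(5.56² + 3.17²) = 6.40 Ω
I = V/|Z| = 1.63 A
V_L = I·|Z_L| = 1.63 × 3.17 = 5.15 V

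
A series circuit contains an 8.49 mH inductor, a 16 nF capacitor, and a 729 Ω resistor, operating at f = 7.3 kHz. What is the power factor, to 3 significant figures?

0.600

ω = 2πf = 45870 rad/s
X_L = ωL = 389 Ω
X_C = 1/(ωC) = 1360 Ω
Net reactance X = X_L − X_C = -973 Ω
Z = 729 − j973 Ω
|Z| = √(729² + 973²) = 1220 Ω
∠Z = arctan(-973/729) = -53.2°
cos φ = cos(-53.2°) = 0.600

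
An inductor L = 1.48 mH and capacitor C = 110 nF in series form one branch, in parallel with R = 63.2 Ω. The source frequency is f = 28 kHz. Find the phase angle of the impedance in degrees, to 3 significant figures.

ω = 2πf = 175900 rad/s
X_L = ωL = 260 Ω
X_C = 1/(ωC) = 51.7 Ω
Branch 1: Z₁ = R = 63.2 Ω
Branch 2 (series LC): Z₂ = j(X_L − X_C) = j209 Ω
Parallel: Z = Z₁Z₂/(Z₁+Z₂), |Z| = 60.5 Ω, ∠Z = 16.8°

16.8°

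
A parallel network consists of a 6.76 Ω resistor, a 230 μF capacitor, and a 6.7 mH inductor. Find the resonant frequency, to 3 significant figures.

ω₀ = 1/√(LC) = 1/√(0.0067 × 0.00023) = 805.6 rad/s
f₀ = ω₀/(2π) = 128 Hz

128 Hz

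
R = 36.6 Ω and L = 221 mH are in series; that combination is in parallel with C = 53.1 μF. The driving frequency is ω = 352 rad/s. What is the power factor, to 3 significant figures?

0.519

X_L = ωL = 77.8 Ω
X_C = 1/(ωC) = 53.5 Ω
Branch 1 (R+jX_L): Z₁ = 36.6 + j77.8 Ω, |Z₁| = 86.0 Ω
Branch 2 (−jX_C): Z₂ = −j53.5 Ω
Parallel: Z = Z₁Z₂/(Z₁+Z₂), |Z| = 105 Ω, ∠Z = -58.8°
cos φ = cos(-58.8°) = 0.519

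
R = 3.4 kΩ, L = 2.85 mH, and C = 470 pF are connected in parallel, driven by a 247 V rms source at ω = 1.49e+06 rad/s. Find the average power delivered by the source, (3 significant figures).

X_L = ωL = 4250 Ω
X_C = 1/(ωC) = 1430 Ω
Parallel: admittances add. Y = 1/R + 1/(jωL) + jωC
Y = (0.000294 + j0.000465) S
|Y| = 0.000550 S → |Z| = 1/|Y| = 1820 Ω, ∠Z = −∠Y = -57.7°
I = V/|Z| = 136 mA
P = VI cos φ = 247 × 0.136 × cos(-57.7°) = 17.9 W

17.9 W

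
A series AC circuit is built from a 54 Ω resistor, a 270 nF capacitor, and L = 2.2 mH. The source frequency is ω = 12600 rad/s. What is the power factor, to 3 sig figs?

0.199

X_L = ωL = 27.7 Ω
X_C = 1/(ωC) = 294 Ω
Net reactance X = X_L − X_C = -266 Ω
Z = 54.0 − j266 Ω
|Z| = √(54.0² + 266²) = 272 Ω
∠Z = arctan(-266/54.0) = -78.5°
cos φ = cos(-78.5°) = 0.199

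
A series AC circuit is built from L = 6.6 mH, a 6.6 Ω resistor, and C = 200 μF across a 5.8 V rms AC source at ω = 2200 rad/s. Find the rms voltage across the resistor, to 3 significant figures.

2.75 V

X_L = ωL = 14.5 Ω
X_C = 1/(ωC) = 2.27 Ω
Net reactance X = X_L − X_C = 12.2 Ω
Z = 6.60 + j12.2 Ω
|Z| = √(6.60² + 12.2²) = 13.9 Ω
I = V/|Z| = 417 mA
V_R = I·|Z_R| = 0.417 × 6.60 = 2.75 V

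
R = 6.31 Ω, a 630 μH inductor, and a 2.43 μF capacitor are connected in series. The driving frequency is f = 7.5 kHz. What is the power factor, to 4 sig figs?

ω = 2πf = 47120 rad/s
X_L = ωL = 29.69 Ω
X_C = 1/(ωC) = 8.733 Ω
Net reactance X = X_L − X_C = 20.96 Ω
Z = 6.310 + j20.96 Ω
|Z| = √(6.310² + 20.96²) = 21.88 Ω
∠Z = arctan(20.96/6.310) = 73.24°
cos φ = cos(73.24°) = 0.2883

0.2883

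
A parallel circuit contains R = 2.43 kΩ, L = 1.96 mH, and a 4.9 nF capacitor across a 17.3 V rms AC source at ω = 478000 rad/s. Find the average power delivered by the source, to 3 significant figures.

X_L = ωL = 937 Ω
X_C = 1/(ωC) = 427 Ω
Parallel: admittances add. Y = 1/R + 1/(jωL) + jωC
Y = (0.000412 + j0.00127) S
|Y| = 0.00134 S → |Z| = 1/|Y| = 746 Ω, ∠Z = −∠Y = -72.1°
I = V/|Z| = 23.2 mA
P = VI cos φ = 17.3 × 0.0232 × cos(-72.1°) = 123 mW

123 mW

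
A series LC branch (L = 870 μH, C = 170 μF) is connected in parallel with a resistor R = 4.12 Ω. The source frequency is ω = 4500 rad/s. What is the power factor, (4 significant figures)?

X_L = ωL = 3.915 Ω
X_C = 1/(ωC) = 1.307 Ω
Branch 1: Z₁ = R = 4.120 Ω
Branch 2 (series LC): Z₂ = j(X_L − X_C) = j2.608 Ω
Parallel: Z = Z₁Z₂/(Z₁+Z₂), |Z| = 2.203 Ω, ∠Z = 57.67°
cos φ = cos(57.67°) = 0.5348

0.5348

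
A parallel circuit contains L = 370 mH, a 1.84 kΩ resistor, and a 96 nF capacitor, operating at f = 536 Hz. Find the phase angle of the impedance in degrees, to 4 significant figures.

ω = 2πf = 3368 rad/s
X_L = ωL = 1246 Ω
X_C = 1/(ωC) = 3093 Ω
Parallel: admittances add. Y = 1/R + 1/(jωL) + jωC
Y = (0.0005435 − j0.0004792) S
|Y| = 0.0007246 S → |Z| = 1/|Y| = 1380 Ω, ∠Z = −∠Y = 41.40°

41.40°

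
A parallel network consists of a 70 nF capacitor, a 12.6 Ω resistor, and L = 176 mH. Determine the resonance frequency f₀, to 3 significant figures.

ω₀ = 1/√(LC) = 1/√(0.176 × 7e-08) = 9009 rad/s
f₀ = ω₀/(2π) = 1.43 kHz

1.43 kHz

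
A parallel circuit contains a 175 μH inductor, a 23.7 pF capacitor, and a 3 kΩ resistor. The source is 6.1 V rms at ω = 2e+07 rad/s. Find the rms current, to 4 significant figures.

X_L = ωL = 3500 Ω
X_C = 1/(ωC) = 2110 Ω
Parallel: admittances add. Y = 1/R + 1/(jωL) + jωC
Y = (0.0003333 + j0.0001883) S
|Y| = 0.0003828 S → |Z| = 1/|Y| = 2612 Ω, ∠Z = −∠Y = -29.46°
I = V/|Z| = 6.1/2612 = 2.335 mA

2.335 mA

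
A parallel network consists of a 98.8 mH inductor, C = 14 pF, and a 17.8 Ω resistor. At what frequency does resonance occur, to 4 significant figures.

135.3 kHz

ω₀ = 1/√(LC) = 1/√(0.0988 × 1.4e-11) = 850300 rad/s
f₀ = ω₀/(2π) = 135.3 kHz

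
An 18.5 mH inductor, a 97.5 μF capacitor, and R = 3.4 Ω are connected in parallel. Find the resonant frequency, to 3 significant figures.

119 Hz

ω₀ = 1/√(LC) = 1/√(0.0185 × 9.75e-05) = 744.6 rad/s
f₀ = ω₀/(2π) = 119 Hz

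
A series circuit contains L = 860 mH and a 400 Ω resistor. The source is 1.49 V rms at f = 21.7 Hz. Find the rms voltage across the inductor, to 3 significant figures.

ω = 2πf = 136.3 rad/s
X_L = ωL = 117 Ω
Z = 400 + j117 Ω
|Z| = √(400² + 117²) = 417 Ω
I = V/|Z| = 3.57 mA
V_L = I·|Z_L| = 0.00357 × 117 = 0.419 V

0.419 V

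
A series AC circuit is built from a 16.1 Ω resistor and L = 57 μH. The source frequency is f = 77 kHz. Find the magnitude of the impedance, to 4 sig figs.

ω = 2πf = 483800 rad/s
X_L = ωL = 27.58 Ω
Z = 16.10 + j27.58 Ω
|Z| = √(16.10² + 27.58²) = 31.93 Ω

31.93 Ω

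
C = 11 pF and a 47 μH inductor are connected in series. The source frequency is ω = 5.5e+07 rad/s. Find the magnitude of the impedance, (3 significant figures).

932 Ω

X_L = ωL = 2580 Ω
X_C = 1/(ωC) = 1650 Ω
Net reactance X = X_L − X_C = 932 Ω
Z = j932 Ω
|Z| = √(0² + 932²) = 932 Ω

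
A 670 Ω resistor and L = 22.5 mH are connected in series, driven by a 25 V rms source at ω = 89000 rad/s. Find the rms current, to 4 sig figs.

11.84 mA

X_L = ωL = 2002 Ω
Z = 670.0 + j2002 Ω
|Z| = √(670.0² + 2002²) = 2112 Ω
I = V/|Z| = 25/2112 = 11.84 mA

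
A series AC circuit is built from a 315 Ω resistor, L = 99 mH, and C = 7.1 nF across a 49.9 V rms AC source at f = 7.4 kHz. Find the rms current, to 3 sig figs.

31.1 mA

ω = 2πf = 46500 rad/s
X_L = ωL = 4600 Ω
X_C = 1/(ωC) = 3030 Ω
Net reactance X = X_L − X_C = 1570 Ω
Z = 315 + j1570 Ω
|Z| = √(315² + 1570²) = 1610 Ω
I = V/|Z| = 49.9/1610 = 31.1 mA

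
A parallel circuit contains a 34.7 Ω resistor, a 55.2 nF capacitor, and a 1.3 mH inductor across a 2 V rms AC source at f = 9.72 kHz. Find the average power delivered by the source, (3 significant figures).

115 mW

ω = 2πf = 61070 rad/s
X_L = ωL = 79.4 Ω
X_C = 1/(ωC) = 297 Ω
Parallel: admittances add. Y = 1/R + 1/(jωL) + jωC
Y = (0.0288 − j0.00922) S
|Y| = 0.0303 S → |Z| = 1/|Y| = 33.0 Ω, ∠Z = −∠Y = 17.7°
I = V/|Z| = 60.5 mA
P = VI cos φ = 2 × 0.0605 × cos(17.7°) = 115 mW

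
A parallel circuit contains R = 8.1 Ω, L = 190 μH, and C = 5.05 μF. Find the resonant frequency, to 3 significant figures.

ω₀ = 1/√(LC) = 1/√(0.00019 × 5.05e-06) = 32280 rad/s
f₀ = ω₀/(2π) = 5.14 kHz

5.14 kHz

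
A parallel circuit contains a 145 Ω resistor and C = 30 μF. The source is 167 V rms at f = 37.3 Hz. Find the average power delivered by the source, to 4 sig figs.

ω = 2πf = 234.4 rad/s
X_C = 1/(ωC) = 142.2 Ω
Parallel: admittances add. Y = 1/R + jωC
Y = (0.006897 + j0.007031) S
|Y| = 0.009849 S → |Z| = 1/|Y| = 101.5 Ω, ∠Z = −∠Y = -45.55°
I = V/|Z| = 1.645 A
P = VI cos φ = 167 × 1.645 × cos(-45.55°) = 192.3 W

192.3 W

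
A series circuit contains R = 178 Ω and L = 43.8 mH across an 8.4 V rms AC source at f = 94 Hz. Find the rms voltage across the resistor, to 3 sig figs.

ω = 2πf = 590.6 rad/s
X_L = ωL = 25.9 Ω
Z = 178 + j25.9 Ω
|Z| = √(178² + 25.9²) = 180 Ω
I = V/|Z| = 46.7 mA
V_R = I·|Z_R| = 0.0467 × 178 = 8.31 V

8.31 V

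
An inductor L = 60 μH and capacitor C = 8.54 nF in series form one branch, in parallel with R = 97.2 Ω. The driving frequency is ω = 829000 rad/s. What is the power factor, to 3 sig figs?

X_L = ωL = 49.7 Ω
X_C = 1/(ωC) = 141 Ω
Branch 1: Z₁ = R = 97.2 Ω
Branch 2 (series LC): Z₂ = j(X_L − X_C) = −j91.5 Ω
Parallel: Z = Z₁Z₂/(Z₁+Z₂), |Z| = 66.6 Ω, ∠Z = -46.7°
cos φ = cos(-46.7°) = 0.685

0.685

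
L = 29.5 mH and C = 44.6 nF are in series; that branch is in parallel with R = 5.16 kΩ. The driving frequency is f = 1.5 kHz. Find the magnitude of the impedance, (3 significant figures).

ω = 2πf = 9425 rad/s
X_L = ωL = 278 Ω
X_C = 1/(ωC) = 2380 Ω
Branch 1: Z₁ = R = 5160 Ω
Branch 2 (series LC): Z₂ = j(X_L − X_C) = −j2100 Ω
Parallel: Z = Z₁Z₂/(Z₁+Z₂), |Z| = 1950 Ω, ∠Z = -67.8°

1950 Ω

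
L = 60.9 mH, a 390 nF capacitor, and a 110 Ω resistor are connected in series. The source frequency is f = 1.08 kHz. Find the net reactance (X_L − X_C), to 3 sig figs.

ω = 2πf = 6786 rad/s
X_L = ωL = 413 Ω
X_C = 1/(ωC) = 378 Ω
X = 413 − 378 = 35.4 Ω

35.4 Ω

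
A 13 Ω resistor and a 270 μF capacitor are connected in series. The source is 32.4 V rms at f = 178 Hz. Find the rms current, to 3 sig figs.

ω = 2πf = 1118 rad/s
X_C = 1/(ωC) = 3.31 Ω
Z = 13.0 − j3.31 Ω
|Z| = √(13.0² + 3.31²) = 13.4 Ω
I = V/|Z| = 32.4/13.4 = 2.42 A

2.42 A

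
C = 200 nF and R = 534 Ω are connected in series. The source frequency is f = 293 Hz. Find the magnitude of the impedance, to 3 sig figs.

ω = 2πf = 1841 rad/s
X_C = 1/(ωC) = 2720 Ω
Z = 534 − j2720 Ω
|Z| = √(534² + 2720²) = 2770 Ω

2770 Ω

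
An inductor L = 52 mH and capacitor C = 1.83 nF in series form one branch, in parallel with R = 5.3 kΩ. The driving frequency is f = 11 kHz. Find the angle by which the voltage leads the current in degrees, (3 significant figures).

-50.9°

ω = 2πf = 69120 rad/s
X_L = ωL = 3590 Ω
X_C = 1/(ωC) = 7910 Ω
Branch 1: Z₁ = R = 5300 Ω
Branch 2 (series LC): Z₂ = j(X_L − X_C) = −j4310 Ω
Parallel: Z = Z₁Z₂/(Z₁+Z₂), |Z| = 3350 Ω, ∠Z = -50.9°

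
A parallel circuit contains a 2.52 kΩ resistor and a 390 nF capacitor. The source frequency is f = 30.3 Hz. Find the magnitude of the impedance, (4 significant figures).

2477 Ω

ω = 2πf = 190.4 rad/s
X_C = 1/(ωC) = 13470 Ω
Parallel: admittances add. Y = 1/R + jωC
Y = (0.0003968 + j7.425e-05) S
|Y| = 0.0004037 S → |Z| = 1/|Y| = 2477 Ω, ∠Z = −∠Y = -10.60°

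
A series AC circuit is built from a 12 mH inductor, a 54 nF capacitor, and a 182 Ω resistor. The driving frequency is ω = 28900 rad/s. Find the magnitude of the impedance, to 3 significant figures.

X_L = ωL = 347 Ω
X_C = 1/(ωC) = 641 Ω
Net reactance X = X_L − X_C = -294 Ω
Z = 182 − j294 Ω
|Z| = √(182² + 294²) = 346 Ω

346 Ω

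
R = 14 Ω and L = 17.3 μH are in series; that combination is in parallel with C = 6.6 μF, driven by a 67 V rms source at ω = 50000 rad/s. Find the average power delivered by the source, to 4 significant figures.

X_L = ωL = 0.8650 Ω
X_C = 1/(ωC) = 3.030 Ω
Branch 1 (R+jX_L): Z₁ = 14.00 + j0.8650 Ω, |Z₁| = 14.03 Ω
Branch 2 (−jX_C): Z₂ = −j3.030 Ω
Parallel: Z = Z₁Z₂/(Z₁+Z₂), |Z| = 3.000 Ω, ∠Z = -77.67°
I = V/|Z| = 22.33 A
P = VI cos φ = 67 × 22.33 × cos(-77.67°) = 319.4 W

319.4 W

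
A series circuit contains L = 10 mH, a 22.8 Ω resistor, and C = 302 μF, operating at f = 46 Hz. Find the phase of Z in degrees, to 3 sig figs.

-20.6°

ω = 2πf = 289.0 rad/s
X_L = ωL = 2.89 Ω
X_C = 1/(ωC) = 11.5 Ω
Net reactance X = X_L − X_C = -8.57 Ω
Z = 22.8 − j8.57 Ω
|Z| = √(22.8² + 8.57²) = 24.4 Ω
∠Z = arctan(-8.57/22.8) = -20.6°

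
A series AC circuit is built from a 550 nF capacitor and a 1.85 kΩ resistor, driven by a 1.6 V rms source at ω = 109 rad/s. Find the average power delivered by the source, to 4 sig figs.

16.81 μW

X_C = 1/(ωC) = 16680 Ω
Z = 1850 − j16680 Ω
|Z| = √(1850² + 16680²) = 16780 Ω
∠Z = arctan(-16680/1850) = -83.67°
I = V/|Z| = 95.34 μA
P = VI cos φ = 1.6 × 9.534e-05 × cos(-83.67°) = 16.81 μW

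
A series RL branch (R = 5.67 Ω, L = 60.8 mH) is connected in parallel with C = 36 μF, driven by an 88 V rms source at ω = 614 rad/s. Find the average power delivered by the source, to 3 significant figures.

30.8 W

X_L = ωL = 37.3 Ω
X_C = 1/(ωC) = 45.2 Ω
Branch 1 (R+jX_L): Z₁ = 5.67 + j37.3 Ω, |Z₁| = 37.8 Ω
Branch 2 (−jX_C): Z₂ = −j45.2 Ω
Parallel: Z = Z₁Z₂/(Z₁+Z₂), |Z| = 176 Ω, ∠Z = 45.7°
I = V/|Z| = 501 mA
P = VI cos φ = 88 × 0.501 × cos(45.7°) = 30.8 W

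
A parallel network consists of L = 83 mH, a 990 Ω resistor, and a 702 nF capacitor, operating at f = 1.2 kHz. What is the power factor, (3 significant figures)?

ω = 2πf = 7540 rad/s
X_L = ωL = 626 Ω
X_C = 1/(ωC) = 189 Ω
Parallel: admittances add. Y = 1/R + 1/(jωL) + jωC
Y = (0.00101 + j0.00370) S
|Y| = 0.00383 S → |Z| = 1/|Y| = 261 Ω, ∠Z = −∠Y = -74.7°
cos φ = cos(-74.7°) = 0.264

0.264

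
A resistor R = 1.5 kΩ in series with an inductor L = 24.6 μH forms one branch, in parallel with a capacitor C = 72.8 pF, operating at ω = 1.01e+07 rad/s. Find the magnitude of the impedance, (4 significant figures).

X_L = ωL = 248.5 Ω
X_C = 1/(ωC) = 1360 Ω
Branch 1 (R+jX_L): Z₁ = 1500 + j248.5 Ω, |Z₁| = 1520 Ω
Branch 2 (−jX_C): Z₂ = −j1360 Ω
Parallel: Z = Z₁Z₂/(Z₁+Z₂), |Z| = 1108 Ω, ∠Z = -44.05°

1108 Ω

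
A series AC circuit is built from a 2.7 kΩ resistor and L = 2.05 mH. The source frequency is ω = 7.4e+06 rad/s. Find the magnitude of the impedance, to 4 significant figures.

15410 Ω

X_L = ωL = 15170 Ω
Z = 2700 + j15170 Ω
|Z| = √(2700² + 15170²) = 15410 Ω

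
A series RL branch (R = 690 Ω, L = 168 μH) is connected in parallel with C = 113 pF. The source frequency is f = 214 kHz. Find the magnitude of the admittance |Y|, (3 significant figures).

ω = 2πf = 1.345e+06 rad/s
X_L = ωL = 226 Ω
X_C = 1/(ωC) = 6580 Ω
Branch 1 (R+jX_L): Z₁ = 690 + j226 Ω, |Z₁| = 726 Ω
Branch 2 (−jX_C): Z₂ = −j6580 Ω
Parallel: Z = Z₁Z₂/(Z₁+Z₂), |Z| = 747 Ω, ∠Z = 11.9°
|Y| = 1/|Z| = 1.34 mS

1.34 mS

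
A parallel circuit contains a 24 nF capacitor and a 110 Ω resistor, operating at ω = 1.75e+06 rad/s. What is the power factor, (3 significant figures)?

X_C = 1/(ωC) = 23.8 Ω
Parallel: admittances add. Y = 1/R + jωC
Y = (0.00909 + j0.0420) S
|Y| = 0.0430 S → |Z| = 1/|Y| = 23.3 Ω, ∠Z = −∠Y = -77.8°
cos φ = cos(-77.8°) = 0.212

0.212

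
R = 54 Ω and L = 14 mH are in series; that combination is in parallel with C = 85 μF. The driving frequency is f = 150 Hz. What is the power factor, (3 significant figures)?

0.225

ω = 2πf = 942.5 rad/s
X_L = ωL = 13.2 Ω
X_C = 1/(ωC) = 12.5 Ω
Branch 1 (R+jX_L): Z₁ = 54.0 + j13.2 Ω, |Z₁| = 55.6 Ω
Branch 2 (−jX_C): Z₂ = −j12.5 Ω
Parallel: Z = Z₁Z₂/(Z₁+Z₂), |Z| = 12.8 Ω, ∠Z = -77.0°
cos φ = cos(-77.0°) = 0.225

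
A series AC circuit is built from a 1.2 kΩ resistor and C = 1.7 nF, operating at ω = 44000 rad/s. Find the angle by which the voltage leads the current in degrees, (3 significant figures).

X_C = 1/(ωC) = 13400 Ω
Z = 1200 − j13400 Ω
|Z| = √(1200² + 13400²) = 13400 Ω
∠Z = arctan(-13400/1200) = -84.9°

-84.9°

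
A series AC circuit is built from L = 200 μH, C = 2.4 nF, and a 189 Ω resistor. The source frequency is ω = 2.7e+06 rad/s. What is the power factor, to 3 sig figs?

0.440

X_L = ωL = 540 Ω
X_C = 1/(ωC) = 154 Ω
Net reactance X = X_L − X_C = 386 Ω
Z = 189 + j386 Ω
|Z| = √(189² + 386²) = 429 Ω
∠Z = arctan(386/189) = 63.9°
cos φ = cos(63.9°) = 0.440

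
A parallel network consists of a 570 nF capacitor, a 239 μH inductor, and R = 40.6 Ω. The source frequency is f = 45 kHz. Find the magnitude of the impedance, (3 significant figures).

6.74 Ω

ω = 2πf = 282700 rad/s
X_L = ωL = 67.6 Ω
X_C = 1/(ωC) = 6.20 Ω
Parallel: admittances add. Y = 1/R + 1/(jωL) + jωC
Y = (0.0246 + j0.146) S
|Y| = 0.148 S → |Z| = 1/|Y| = 6.74 Ω, ∠Z = −∠Y = -80.4°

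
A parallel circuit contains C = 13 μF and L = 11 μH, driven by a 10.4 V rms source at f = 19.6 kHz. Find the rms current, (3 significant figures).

ω = 2πf = 123200 rad/s
X_L = ωL = 1.35 Ω
X_C = 1/(ωC) = 0.625 Ω
Parallel: admittances add. Y = 1/(jωL) + jωC
Y = (0 + j0.863) S
|Y| = 0.863 S → |Z| = 1/|Y| = 1.16 Ω, ∠Z = −∠Y = -90.0°
I = V/|Z| = 10.4/1.16 = 8.97 A

8.97 A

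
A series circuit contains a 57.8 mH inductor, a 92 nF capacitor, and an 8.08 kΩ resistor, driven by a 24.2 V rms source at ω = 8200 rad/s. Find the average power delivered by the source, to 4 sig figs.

X_L = ωL = 474.0 Ω
X_C = 1/(ωC) = 1326 Ω
Net reactance X = X_L − X_C = -851.6 Ω
Z = 8080 − j851.6 Ω
|Z| = √(8080² + 851.6²) = 8125 Ω
∠Z = arctan(-851.6/8080) = -6.017°
I = V/|Z| = 2.979 mA
P = VI cos φ = 24.2 × 0.002979 × cos(-6.017°) = 71.68 mW

71.68 mW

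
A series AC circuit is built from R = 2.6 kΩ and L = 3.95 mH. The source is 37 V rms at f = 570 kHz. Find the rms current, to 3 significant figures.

ω = 2πf = 3.581e+06 rad/s
X_L = ωL = 14100 Ω
Z = 2600 + j14100 Ω
|Z| = √(2600² + 14100²) = 14400 Ω
I = V/|Z| = 37/14400 = 2.57 mA

2.57 mA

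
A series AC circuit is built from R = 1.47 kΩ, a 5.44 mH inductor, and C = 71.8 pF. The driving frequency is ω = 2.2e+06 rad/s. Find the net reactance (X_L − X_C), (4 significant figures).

5637 Ω

X_L = ωL = 11970 Ω
X_C = 1/(ωC) = 6331 Ω
X = 11970 − 6331 = 5637 Ω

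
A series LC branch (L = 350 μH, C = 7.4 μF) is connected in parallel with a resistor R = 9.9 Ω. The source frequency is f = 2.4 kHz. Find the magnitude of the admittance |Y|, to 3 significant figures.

290 mS

ω = 2πf = 15080 rad/s
X_L = ωL = 5.28 Ω
X_C = 1/(ωC) = 8.96 Ω
Branch 1: Z₁ = R = 9.90 Ω
Branch 2 (series LC): Z₂ = j(X_L − X_C) = −j3.68 Ω
Parallel: Z = Z₁Z₂/(Z₁+Z₂), |Z| = 3.45 Ω, ∠Z = -69.6°
|Y| = 1/|Z| = 290 mS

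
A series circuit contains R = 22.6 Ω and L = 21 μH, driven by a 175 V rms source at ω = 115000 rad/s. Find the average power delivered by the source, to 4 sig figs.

1.340 kW

X_L = ωL = 2.415 Ω
Z = 22.60 + j2.415 Ω
|Z| = √(22.60² + 2.415²) = 22.73 Ω
∠Z = arctan(2.415/22.60) = 6.099°
I = V/|Z| = 7.700 A
P = VI cos φ = 175 × 7.700 × cos(6.099°) = 1.340 kW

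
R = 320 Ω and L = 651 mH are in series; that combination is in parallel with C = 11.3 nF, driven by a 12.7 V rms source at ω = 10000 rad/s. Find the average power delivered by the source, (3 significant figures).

1.21 mW

X_L = ωL = 6510 Ω
X_C = 1/(ωC) = 8850 Ω
Branch 1 (R+jX_L): Z₁ = 320 + j6510 Ω, |Z₁| = 6520 Ω
Branch 2 (−jX_C): Z₂ = −j8850 Ω
Parallel: Z = Z₁Z₂/(Z₁+Z₂), |Z| = 24400 Ω, ∠Z = 79.4°
I = V/|Z| = 520 μA
P = VI cos φ = 12.7 × 0.000520 × cos(79.4°) = 1.21 mW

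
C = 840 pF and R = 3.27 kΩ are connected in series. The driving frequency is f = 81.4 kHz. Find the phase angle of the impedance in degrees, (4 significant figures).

ω = 2πf = 511500 rad/s
X_C = 1/(ωC) = 2328 Ω
Z = 3270 − j2328 Ω
|Z| = √(3270² + 2328²) = 4014 Ω
∠Z = arctan(-2328/3270) = -35.44°

-35.44°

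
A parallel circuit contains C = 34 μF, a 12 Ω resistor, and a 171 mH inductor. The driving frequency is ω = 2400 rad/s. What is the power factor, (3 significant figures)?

X_L = ωL = 410 Ω
X_C = 1/(ωC) = 12.3 Ω
Parallel: admittances add. Y = 1/R + 1/(jωL) + jωC
Y = (0.0833 + j0.0792) S
|Y| = 0.115 S → |Z| = 1/|Y| = 8.70 Ω, ∠Z = −∠Y = -43.5°
cos φ = cos(-43.5°) = 0.725

0.725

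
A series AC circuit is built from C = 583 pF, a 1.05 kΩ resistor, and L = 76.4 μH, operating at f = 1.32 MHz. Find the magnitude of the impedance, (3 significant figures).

ω = 2πf = 8.294e+06 rad/s
X_L = ωL = 634 Ω
X_C = 1/(ωC) = 207 Ω
Net reactance X = X_L − X_C = 427 Ω
Z = 1050 + j427 Ω
|Z| = √(1050² + 427²) = 1130 Ω

1130 Ω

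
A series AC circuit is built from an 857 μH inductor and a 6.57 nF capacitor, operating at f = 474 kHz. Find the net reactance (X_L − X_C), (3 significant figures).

2500 Ω

ω = 2πf = 2.978e+06 rad/s
X_L = ωL = 2550 Ω
X_C = 1/(ωC) = 51.1 Ω
X = 2550 − 51.1 = 2500 Ω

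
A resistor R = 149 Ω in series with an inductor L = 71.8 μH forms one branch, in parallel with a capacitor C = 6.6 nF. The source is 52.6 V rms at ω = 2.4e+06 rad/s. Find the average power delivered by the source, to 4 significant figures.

7.944 W

X_L = ωL = 172.3 Ω
X_C = 1/(ωC) = 63.13 Ω
Branch 1 (R+jX_L): Z₁ = 149.0 + j172.3 Ω, |Z₁| = 227.8 Ω
Branch 2 (−jX_C): Z₂ = −j63.13 Ω
Parallel: Z = Z₁Z₂/(Z₁+Z₂), |Z| = 77.85 Ω, ∠Z = -77.08°
I = V/|Z| = 675.6 mA
P = VI cos φ = 52.6 × 0.6756 × cos(-77.08°) = 7.944 W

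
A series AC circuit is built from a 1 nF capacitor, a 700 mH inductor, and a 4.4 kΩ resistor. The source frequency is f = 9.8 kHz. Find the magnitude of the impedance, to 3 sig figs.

27200 Ω

ω = 2πf = 61580 rad/s
X_L = ωL = 43100 Ω
X_C = 1/(ωC) = 16200 Ω
Net reactance X = X_L − X_C = 26900 Ω
Z = 4400 + j26900 Ω
|Z| = √(4400² + 26900²) = 27200 Ω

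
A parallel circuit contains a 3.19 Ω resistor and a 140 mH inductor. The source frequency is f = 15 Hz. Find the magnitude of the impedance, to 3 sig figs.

ω = 2πf = 94.25 rad/s
X_L = ωL = 13.2 Ω
Parallel: admittances add. Y = 1/R + 1/(jωL)
Y = (0.313 − j0.0758) S
|Y| = 0.323 S → |Z| = 1/|Y| = 3.10 Ω, ∠Z = −∠Y = 13.6°

3.10 Ω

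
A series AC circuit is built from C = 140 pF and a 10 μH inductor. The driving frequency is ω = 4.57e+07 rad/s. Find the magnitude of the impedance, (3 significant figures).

301 Ω

X_L = ωL = 457 Ω
X_C = 1/(ωC) = 156 Ω
Net reactance X = X_L − X_C = 301 Ω
Z = j301 Ω
|Z| = √(0² + 301²) = 301 Ω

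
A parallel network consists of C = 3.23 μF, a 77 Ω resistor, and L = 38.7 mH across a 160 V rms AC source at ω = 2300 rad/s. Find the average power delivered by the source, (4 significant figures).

X_L = ωL = 89.01 Ω
X_C = 1/(ωC) = 134.6 Ω
Parallel: admittances add. Y = 1/R + 1/(jωL) + jωC
Y = (0.01299 − j0.003806) S
|Y| = 0.01353 S → |Z| = 1/|Y| = 73.89 Ω, ∠Z = −∠Y = 16.33°
I = V/|Z| = 2.165 A
P = VI cos φ = 160 × 2.165 × cos(16.33°) = 332.5 W

332.5 W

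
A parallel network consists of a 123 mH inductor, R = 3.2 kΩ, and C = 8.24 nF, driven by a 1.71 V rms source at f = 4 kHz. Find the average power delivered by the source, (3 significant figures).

914 μW

ω = 2πf = 25130 rad/s
X_L = ωL = 3090 Ω
X_C = 1/(ωC) = 4830 Ω
Parallel: admittances add. Y = 1/R + 1/(jωL) + jωC
Y = (0.000313 − j0.000116) S
|Y| = 0.000333 S → |Z| = 1/|Y| = 3000 Ω, ∠Z = −∠Y = 20.4°
I = V/|Z| = 570 μA
P = VI cos φ = 1.71 × 0.000570 × cos(20.4°) = 914 μW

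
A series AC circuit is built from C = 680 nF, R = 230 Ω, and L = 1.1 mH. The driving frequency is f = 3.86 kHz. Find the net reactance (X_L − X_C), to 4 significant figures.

-33.96 Ω

ω = 2πf = 24250 rad/s
X_L = ωL = 26.68 Ω
X_C = 1/(ωC) = 60.64 Ω
X = 26.68 − 60.64 = -33.96 Ω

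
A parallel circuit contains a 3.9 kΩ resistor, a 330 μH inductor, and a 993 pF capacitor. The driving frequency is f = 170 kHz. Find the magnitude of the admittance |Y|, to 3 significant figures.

1.79 mS

ω = 2πf = 1.068e+06 rad/s
X_L = ωL = 352 Ω
X_C = 1/(ωC) = 943 Ω
Parallel: admittances add. Y = 1/R + 1/(jωL) + jωC
Y = (0.000256 − j0.00178) S
|Y| = 0.00179 S → |Z| = 1/|Y| = 557 Ω, ∠Z = −∠Y = 81.8°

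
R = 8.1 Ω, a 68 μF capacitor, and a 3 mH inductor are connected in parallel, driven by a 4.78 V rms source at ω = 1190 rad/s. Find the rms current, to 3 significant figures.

X_L = ωL = 3.57 Ω
X_C = 1/(ωC) = 12.4 Ω
Parallel: admittances add. Y = 1/R + 1/(jωL) + jωC
Y = (0.123 − j0.199) S
|Y| = 0.234 S → |Z| = 1/|Y| = 4.27 Ω, ∠Z = −∠Y = 58.2°
I = V/|Z| = 4.78/4.27 = 1.12 A

1.12 A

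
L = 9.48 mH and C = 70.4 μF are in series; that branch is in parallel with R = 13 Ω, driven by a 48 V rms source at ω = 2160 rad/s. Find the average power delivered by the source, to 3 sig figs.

177 W

X_L = ωL = 20.5 Ω
X_C = 1/(ωC) = 6.58 Ω
Branch 1: Z₁ = R = 13.0 Ω
Branch 2 (series LC): Z₂ = j(X_L − X_C) = j13.9 Ω
Parallel: Z = Z₁Z₂/(Z₁+Z₂), |Z| = 9.49 Ω, ∠Z = 43.1°
I = V/|Z| = 5.06 A
P = VI cos φ = 48 × 5.06 × cos(43.1°) = 177 W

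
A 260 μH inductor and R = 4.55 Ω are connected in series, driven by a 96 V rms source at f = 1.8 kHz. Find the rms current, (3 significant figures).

17.7 A

ω = 2πf = 11310 rad/s
X_L = ωL = 2.94 Ω
Z = 4.55 + j2.94 Ω
|Z| = √(4.55² + 2.94²) = 5.42 Ω
I = V/|Z| = 96/5.42 = 17.7 A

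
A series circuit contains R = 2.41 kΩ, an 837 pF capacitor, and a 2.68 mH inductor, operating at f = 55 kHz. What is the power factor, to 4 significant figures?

ω = 2πf = 345600 rad/s
X_L = ωL = 926.1 Ω
X_C = 1/(ωC) = 3457 Ω
Net reactance X = X_L − X_C = -2531 Ω
Z = 2410 − j2531 Ω
|Z| = √(2410² + 2531²) = 3495 Ω
∠Z = arctan(-2531/2410) = -46.40°
cos φ = cos(-46.40°) = 0.6896

0.6896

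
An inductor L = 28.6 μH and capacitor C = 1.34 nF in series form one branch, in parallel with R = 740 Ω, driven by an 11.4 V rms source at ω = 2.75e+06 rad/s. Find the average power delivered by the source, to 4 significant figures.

X_L = ωL = 78.65 Ω
X_C = 1/(ωC) = 271.4 Ω
Branch 1: Z₁ = R = 740.0 Ω
Branch 2 (series LC): Z₂ = j(X_L − X_C) = −j192.7 Ω
Parallel: Z = Z₁Z₂/(Z₁+Z₂), |Z| = 186.5 Ω, ∠Z = -75.40°
I = V/|Z| = 61.13 mA
P = VI cos φ = 11.4 × 0.06113 × cos(-75.40°) = 175.6 mW

175.6 mW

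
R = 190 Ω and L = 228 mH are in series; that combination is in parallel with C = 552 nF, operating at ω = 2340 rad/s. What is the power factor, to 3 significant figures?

0.847

X_L = ωL = 534 Ω
X_C = 1/(ωC) = 774 Ω
Branch 1 (R+jX_L): Z₁ = 190 + j534 Ω, |Z₁| = 566 Ω
Branch 2 (−jX_C): Z₂ = −j774 Ω
Parallel: Z = Z₁Z₂/(Z₁+Z₂), |Z| = 1430 Ω, ∠Z = 32.1°
cos φ = cos(32.1°) = 0.847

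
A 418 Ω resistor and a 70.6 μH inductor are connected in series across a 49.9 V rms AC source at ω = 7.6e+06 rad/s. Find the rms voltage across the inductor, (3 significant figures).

39.4 V

X_L = ωL = 537 Ω
Z = 418 + j537 Ω
|Z| = √(418² + 537²) = 680 Ω
I = V/|Z| = 73.4 mA
V_L = I·|Z_L| = 0.0734 × 537 = 39.4 V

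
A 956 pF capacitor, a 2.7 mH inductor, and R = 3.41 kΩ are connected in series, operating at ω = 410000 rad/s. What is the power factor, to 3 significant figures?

X_L = ωL = 1110 Ω
X_C = 1/(ωC) = 2550 Ω
Net reactance X = X_L − X_C = -1440 Ω
Z = 3410 − j1440 Ω
|Z| = √(3410² + 1440²) = 3700 Ω
∠Z = arctan(-1440/3410) = -23.0°
cos φ = cos(-23.0°) = 0.921

0.921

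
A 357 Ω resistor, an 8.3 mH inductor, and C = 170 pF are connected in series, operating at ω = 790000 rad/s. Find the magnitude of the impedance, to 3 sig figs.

958 Ω

X_L = ωL = 6560 Ω
X_C = 1/(ωC) = 7450 Ω
Net reactance X = X_L − X_C = -889 Ω
Z = 357 − j889 Ω
|Z| = √(357² + 889²) = 958 Ω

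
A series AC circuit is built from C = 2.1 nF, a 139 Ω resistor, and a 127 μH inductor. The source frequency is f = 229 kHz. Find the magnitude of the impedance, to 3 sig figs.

203 Ω

ω = 2πf = 1.439e+06 rad/s
X_L = ωL = 183 Ω
X_C = 1/(ωC) = 331 Ω
Net reactance X = X_L − X_C = -148 Ω
Z = 139 − j148 Ω
|Z| = √(139² + 148²) = 203 Ω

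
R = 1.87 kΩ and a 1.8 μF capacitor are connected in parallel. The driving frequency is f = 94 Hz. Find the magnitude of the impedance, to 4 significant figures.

ω = 2πf = 590.6 rad/s
X_C = 1/(ωC) = 940.6 Ω
Parallel: admittances add. Y = 1/R + jωC
Y = (0.0005348 + j0.001063) S
|Y| = 0.001190 S → |Z| = 1/|Y| = 840.3 Ω, ∠Z = −∠Y = -63.30°

840.3 Ω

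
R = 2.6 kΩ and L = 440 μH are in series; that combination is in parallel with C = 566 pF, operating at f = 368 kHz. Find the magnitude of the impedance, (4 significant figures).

816.7 Ω

ω = 2πf = 2.312e+06 rad/s
X_L = ωL = 1017 Ω
X_C = 1/(ωC) = 764.1 Ω
Branch 1 (R+jX_L): Z₁ = 2600 + j1017 Ω, |Z₁| = 2792 Ω
Branch 2 (−jX_C): Z₂ = −j764.1 Ω
Parallel: Z = Z₁Z₂/(Z₁+Z₂), |Z| = 816.7 Ω, ∠Z = -74.19°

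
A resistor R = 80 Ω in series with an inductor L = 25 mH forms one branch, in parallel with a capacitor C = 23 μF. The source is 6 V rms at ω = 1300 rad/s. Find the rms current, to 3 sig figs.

166 mA

X_L = ωL = 32.5 Ω
X_C = 1/(ωC) = 33.4 Ω
Branch 1 (R+jX_L): Z₁ = 80.0 + j32.5 Ω, |Z₁| = 86.3 Ω
Branch 2 (−jX_C): Z₂ = −j33.4 Ω
Parallel: Z = Z₁Z₂/(Z₁+Z₂), |Z| = 36.1 Ω, ∠Z = -67.2°
I = V/|Z| = 6/36.1 = 166 mA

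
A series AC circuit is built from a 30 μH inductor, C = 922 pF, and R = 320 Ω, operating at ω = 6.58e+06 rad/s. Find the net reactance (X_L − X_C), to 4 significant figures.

32.57 Ω

X_L = ωL = 197.4 Ω
X_C = 1/(ωC) = 164.8 Ω
X = 197.4 − 164.8 = 32.57 Ω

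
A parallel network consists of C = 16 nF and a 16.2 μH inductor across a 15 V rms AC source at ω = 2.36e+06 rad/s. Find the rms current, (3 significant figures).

X_L = ωL = 38.2 Ω
X_C = 1/(ωC) = 26.5 Ω
Parallel: admittances add. Y = 1/(jωL) + jωC
Y = (0 + j0.0116) S
|Y| = 0.0116 S → |Z| = 1/|Y| = 86.2 Ω, ∠Z = −∠Y = -90.0°
I = V/|Z| = 15/86.2 = 174 mA

174 mA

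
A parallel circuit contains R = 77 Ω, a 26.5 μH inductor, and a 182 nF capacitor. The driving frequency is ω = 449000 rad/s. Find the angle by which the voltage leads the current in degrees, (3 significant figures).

X_L = ωL = 11.9 Ω
X_C = 1/(ωC) = 12.2 Ω
Parallel: admittances add. Y = 1/R + 1/(jωL) + jωC
Y = (0.0130 − j0.00233) S
|Y| = 0.0132 S → |Z| = 1/|Y| = 75.8 Ω, ∠Z = −∠Y = 10.2°

10.2°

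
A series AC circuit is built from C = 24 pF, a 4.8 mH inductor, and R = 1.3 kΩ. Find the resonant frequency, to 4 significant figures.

ω₀ = 1/√(LC) = 1/√(0.0048 × 2.4e-11) = 2.946e+06 rad/s
f₀ = ω₀/(2π) = 468.9 kHz

468.9 kHz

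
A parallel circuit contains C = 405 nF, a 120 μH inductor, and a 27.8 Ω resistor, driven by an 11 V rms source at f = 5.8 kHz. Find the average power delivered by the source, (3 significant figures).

ω = 2πf = 36440 rad/s
X_L = ωL = 4.37 Ω
X_C = 1/(ωC) = 67.8 Ω
Parallel: admittances add. Y = 1/R + 1/(jωL) + jωC
Y = (0.0360 − j0.214) S
|Y| = 0.217 S → |Z| = 1/|Y| = 4.61 Ω, ∠Z = −∠Y = 80.5°
I = V/|Z| = 2.39 A
P = VI cos φ = 11 × 2.39 × cos(80.5°) = 4.35 W

4.35 W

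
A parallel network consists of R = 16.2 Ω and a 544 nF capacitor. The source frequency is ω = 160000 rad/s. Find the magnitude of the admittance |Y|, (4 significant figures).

X_C = 1/(ωC) = 11.49 Ω
Parallel: admittances add. Y = 1/R + jωC
Y = (0.06173 + j0.08704) S
|Y| = 0.1067 S → |Z| = 1/|Y| = 9.371 Ω, ∠Z = −∠Y = -54.66°

106.7 mS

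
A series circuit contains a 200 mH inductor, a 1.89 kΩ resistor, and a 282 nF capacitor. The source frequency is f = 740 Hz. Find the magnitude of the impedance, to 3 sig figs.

ω = 2πf = 4650 rad/s
X_L = ωL = 930 Ω
X_C = 1/(ωC) = 763 Ω
Net reactance X = X_L − X_C = 167 Ω
Z = 1890 + j167 Ω
|Z| = √(1890² + 167²) = 1900 Ω

1900 Ω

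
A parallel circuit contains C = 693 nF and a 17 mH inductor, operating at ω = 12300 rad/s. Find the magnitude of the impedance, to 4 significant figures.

X_L = ωL = 209.1 Ω
X_C = 1/(ωC) = 117.3 Ω
Parallel: admittances add. Y = 1/(jωL) + jωC
Y = (0 + j0.003741) S
|Y| = 0.003741 S → |Z| = 1/|Y| = 267.3 Ω, ∠Z = −∠Y = -90.00°

267.3 Ω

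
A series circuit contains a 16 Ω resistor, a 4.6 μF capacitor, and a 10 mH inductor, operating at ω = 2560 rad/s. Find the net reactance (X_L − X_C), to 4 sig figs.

X_L = ωL = 25.60 Ω
X_C = 1/(ωC) = 84.92 Ω
X = 25.60 − 84.92 = -59.32 Ω

-59.32 Ω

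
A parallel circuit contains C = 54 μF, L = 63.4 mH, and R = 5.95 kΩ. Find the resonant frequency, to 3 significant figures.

86.0 Hz

ω₀ = 1/√(LC) = 1/√(0.0634 × 5.4e-05) = 540.5 rad/s
f₀ = ω₀/(2π) = 86.0 Hz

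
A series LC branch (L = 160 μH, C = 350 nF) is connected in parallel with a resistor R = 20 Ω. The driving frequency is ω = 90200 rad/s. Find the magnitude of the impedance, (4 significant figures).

X_L = ωL = 14.43 Ω
X_C = 1/(ωC) = 31.68 Ω
Branch 1: Z₁ = R = 20.00 Ω
Branch 2 (series LC): Z₂ = j(X_L − X_C) = −j17.24 Ω
Parallel: Z = Z₁Z₂/(Z₁+Z₂), |Z| = 13.06 Ω, ∠Z = -49.23°

13.06 Ω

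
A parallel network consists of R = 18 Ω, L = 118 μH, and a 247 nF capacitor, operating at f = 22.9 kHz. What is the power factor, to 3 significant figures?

ω = 2πf = 143900 rad/s
X_L = ωL = 17.0 Ω
X_C = 1/(ωC) = 28.1 Ω
Parallel: admittances add. Y = 1/R + 1/(jωL) + jωC
Y = (0.0556 − j0.0234) S
|Y| = 0.0603 S → |Z| = 1/|Y| = 16.6 Ω, ∠Z = −∠Y = 22.8°
cos φ = cos(22.8°) = 0.922

0.922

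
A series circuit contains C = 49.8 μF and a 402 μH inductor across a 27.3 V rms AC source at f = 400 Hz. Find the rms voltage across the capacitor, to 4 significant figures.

ω = 2πf = 2513 rad/s
X_L = ωL = 1.010 Ω
X_C = 1/(ωC) = 7.990 Ω
Net reactance X = X_L − X_C = -6.979 Ω
Z = − j6.979 Ω
|Z| = √(0² + 6.979²) = 6.979 Ω
I = V/|Z| = 3.912 A
V_C = I·|Z_C| = 3.912 × 7.990 = 31.25 V

31.25 V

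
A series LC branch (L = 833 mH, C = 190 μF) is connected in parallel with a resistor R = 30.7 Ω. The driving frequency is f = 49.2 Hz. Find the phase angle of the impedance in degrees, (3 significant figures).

7.28°

ω = 2πf = 309.1 rad/s
X_L = ωL = 258 Ω
X_C = 1/(ωC) = 17.0 Ω
Branch 1: Z₁ = R = 30.7 Ω
Branch 2 (series LC): Z₂ = j(X_L − X_C) = j240 Ω
Parallel: Z = Z₁Z₂/(Z₁+Z₂), |Z| = 30.5 Ω, ∠Z = 7.28°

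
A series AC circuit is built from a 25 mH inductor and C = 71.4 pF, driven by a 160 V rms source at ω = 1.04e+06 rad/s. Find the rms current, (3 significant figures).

X_L = ωL = 26000 Ω
X_C = 1/(ωC) = 13500 Ω
Net reactance X = X_L − X_C = 12500 Ω
Z = j12500 Ω
|Z| = √(0² + 12500²) = 12500 Ω
I = V/|Z| = 160/12500 = 12.8 mA

12.8 mA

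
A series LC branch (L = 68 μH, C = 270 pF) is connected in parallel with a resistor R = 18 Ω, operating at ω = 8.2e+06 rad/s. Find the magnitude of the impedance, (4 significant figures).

17.75 Ω

X_L = ωL = 557.6 Ω
X_C = 1/(ωC) = 451.7 Ω
Branch 1: Z₁ = R = 18.00 Ω
Branch 2 (series LC): Z₂ = j(X_L − X_C) = j105.9 Ω
Parallel: Z = Z₁Z₂/(Z₁+Z₂), |Z| = 17.75 Ω, ∠Z = 9.644°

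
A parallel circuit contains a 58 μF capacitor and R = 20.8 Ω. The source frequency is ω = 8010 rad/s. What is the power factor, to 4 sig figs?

X_C = 1/(ωC) = 2.152 Ω
Parallel: admittances add. Y = 1/R + jωC
Y = (0.04808 + j0.4646) S
|Y| = 0.4671 S → |Z| = 1/|Y| = 2.141 Ω, ∠Z = −∠Y = -84.09°
cos φ = cos(-84.09°) = 0.1029

0.1029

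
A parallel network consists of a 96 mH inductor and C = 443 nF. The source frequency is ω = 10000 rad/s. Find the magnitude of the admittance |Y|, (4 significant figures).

3.388 mS

X_L = ωL = 960.0 Ω
X_C = 1/(ωC) = 225.7 Ω
Parallel: admittances add. Y = 1/(jωL) + jωC
Y = (0 + j0.003388) S
|Y| = 0.003388 S → |Z| = 1/|Y| = 295.1 Ω, ∠Z = −∠Y = -90.00°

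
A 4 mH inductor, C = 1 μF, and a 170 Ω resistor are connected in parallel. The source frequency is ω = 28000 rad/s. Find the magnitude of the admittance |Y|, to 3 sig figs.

20.0 mS

X_L = ωL = 112 Ω
X_C = 1/(ωC) = 35.7 Ω
Parallel: admittances add. Y = 1/R + 1/(jωL) + jωC
Y = (0.00588 + j0.0191) S
|Y| = 0.0200 S → |Z| = 1/|Y| = 50.1 Ω, ∠Z = −∠Y = -72.9°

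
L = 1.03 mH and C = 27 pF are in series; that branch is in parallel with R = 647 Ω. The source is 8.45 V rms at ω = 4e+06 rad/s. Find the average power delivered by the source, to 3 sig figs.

X_L = ωL = 4120 Ω
X_C = 1/(ωC) = 9260 Ω
Branch 1: Z₁ = R = 647 Ω
Branch 2 (series LC): Z₂ = j(X_L − X_C) = −j5140 Ω
Parallel: Z = Z₁Z₂/(Z₁+Z₂), |Z| = 642 Ω, ∠Z = -7.18°
I = V/|Z| = 13.2 mA
P = VI cos φ = 8.45 × 0.0132 × cos(-7.18°) = 110 mW

110 mW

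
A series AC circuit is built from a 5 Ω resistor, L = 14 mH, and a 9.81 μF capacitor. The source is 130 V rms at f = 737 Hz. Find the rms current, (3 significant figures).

ω = 2πf = 4631 rad/s
X_L = ωL = 64.8 Ω
X_C = 1/(ωC) = 22.0 Ω
Net reactance X = X_L − X_C = 42.8 Ω
Z = 5.00 + j42.8 Ω
|Z| = √(5.00² + 42.8²) = 43.1 Ω
I = V/|Z| = 130/43.1 = 3.02 A

3.02 A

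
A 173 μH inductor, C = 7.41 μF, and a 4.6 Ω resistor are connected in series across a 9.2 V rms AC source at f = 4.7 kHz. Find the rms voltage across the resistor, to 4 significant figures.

ω = 2πf = 29530 rad/s
X_L = ωL = 5.109 Ω
X_C = 1/(ωC) = 4.570 Ω
Net reactance X = X_L − X_C = 0.5390 Ω
Z = 4.600 + j0.5390 Ω
|Z| = √(4.600² + 0.5390²) = 4.631 Ω
I = V/|Z| = 1.986 A
V_R = I·|Z_R| = 1.986 × 4.600 = 9.137 V

9.137 V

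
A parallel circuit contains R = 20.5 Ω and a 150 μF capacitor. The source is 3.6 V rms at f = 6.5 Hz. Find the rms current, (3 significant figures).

ω = 2πf = 40.84 rad/s
X_C = 1/(ωC) = 163 Ω
Parallel: admittances add. Y = 1/R + jωC
Y = (0.0488 + j0.00613) S
|Y| = 0.0492 S → |Z| = 1/|Y| = 20.3 Ω, ∠Z = −∠Y = -7.16°
I = V/|Z| = 3.6/20.3 = 177 mA

177 mA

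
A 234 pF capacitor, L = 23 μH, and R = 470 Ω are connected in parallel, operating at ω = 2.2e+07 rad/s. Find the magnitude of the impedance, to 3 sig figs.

X_L = ωL = 506 Ω
X_C = 1/(ωC) = 194 Ω
Parallel: admittances add. Y = 1/R + 1/(jωL) + jωC
Y = (0.00213 + j0.00317) S
|Y| = 0.00382 S → |Z| = 1/|Y| = 262 Ω, ∠Z = −∠Y = -56.1°

262 Ω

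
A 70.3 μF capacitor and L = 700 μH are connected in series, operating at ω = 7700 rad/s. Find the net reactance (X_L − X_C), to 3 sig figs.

3.54 Ω

X_L = ωL = 5.39 Ω
X_C = 1/(ωC) = 1.85 Ω
X = 5.39 − 1.85 = 3.54 Ω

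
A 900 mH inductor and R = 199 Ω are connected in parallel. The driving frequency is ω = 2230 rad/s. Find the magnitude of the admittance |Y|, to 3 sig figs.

5.05 mS

X_L = ωL = 2010 Ω
Parallel: admittances add. Y = 1/R + 1/(jωL)
Y = (0.00503 − j0.000498) S
|Y| = 0.00505 S → |Z| = 1/|Y| = 198 Ω, ∠Z = −∠Y = 5.66°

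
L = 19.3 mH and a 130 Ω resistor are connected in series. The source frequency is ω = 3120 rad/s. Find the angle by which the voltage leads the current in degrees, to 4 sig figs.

24.85°

X_L = ωL = 60.22 Ω
Z = 130.0 + j60.22 Ω
|Z| = √(130.0² + 60.22²) = 143.3 Ω
∠Z = arctan(60.22/130.0) = 24.85°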